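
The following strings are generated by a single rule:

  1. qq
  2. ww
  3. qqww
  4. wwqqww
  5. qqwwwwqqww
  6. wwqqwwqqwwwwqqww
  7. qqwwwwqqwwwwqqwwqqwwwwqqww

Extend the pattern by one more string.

Each term (from the third on) is the two preceding terms concatenated in order: term 3 = qq·ww = qqww.
The next term joins wwqqwwqqwwwwqqww and qqwwwwqqwwwwqqwwqqwwwwqqww.

wwqqwwqqwwwwqqwwqqwwwwqqwwwwqqwwqqwwwwqqww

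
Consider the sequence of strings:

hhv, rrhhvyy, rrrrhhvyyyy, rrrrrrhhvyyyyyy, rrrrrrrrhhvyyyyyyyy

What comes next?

Each term wraps the previous one in rr on the left and yy on the right.
Applying this once more to rrrrrrrrhhvyyyyyyyy:

rrrrrrrrrrhhvyyyyyyyyyy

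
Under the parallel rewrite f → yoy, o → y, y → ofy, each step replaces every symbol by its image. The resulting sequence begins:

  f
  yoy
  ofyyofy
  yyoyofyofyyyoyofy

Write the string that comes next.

ofyofyyofyyyoyofyyyoyofyofyofyyofyyyoyofy

φ(yyoyofyofyyyoyofy) expands symbol-by-symbol to ofy ofy y ofy y yoy ofy y yoy ofy ofy ofy y ofy y yoy ofy; joining the 17 pieces gives the next term.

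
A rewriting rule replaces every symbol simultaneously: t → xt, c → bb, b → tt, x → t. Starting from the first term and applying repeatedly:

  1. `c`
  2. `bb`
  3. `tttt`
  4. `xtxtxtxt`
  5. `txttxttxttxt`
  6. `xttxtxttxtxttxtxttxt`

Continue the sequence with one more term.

Applying the rule to each of the 20 symbols of xttxtxttxtxttxtxttxt gives the pieces t xt xt t xt t xt xt t xt t xt xt t xt t xt xt t xt, which concatenate to the answer.

txtxttxttxtxttxttxtxttxttxtxttxt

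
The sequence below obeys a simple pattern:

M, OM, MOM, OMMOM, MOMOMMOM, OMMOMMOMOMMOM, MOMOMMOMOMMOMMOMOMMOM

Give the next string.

OMMOMMOMOMMOMMOMOMMOMOMMOMMOMOMMOM

Each term (from the third on) is the two preceding terms concatenated in order: term 3 = M·OM = MOM.
So term 8 is OMMOMMOMOMMOM·MOMOMMOMOMMOMMOMOMMOM.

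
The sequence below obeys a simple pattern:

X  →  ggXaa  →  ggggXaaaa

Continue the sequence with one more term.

Every step adds gg to the front and aa to the end of the previous string.
Applying this once more to ggggXaaaa:

ggggggXaaaaaa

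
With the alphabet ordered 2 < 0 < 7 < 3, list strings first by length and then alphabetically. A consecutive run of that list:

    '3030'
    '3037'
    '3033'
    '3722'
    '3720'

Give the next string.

3727

The successor of 3720 increments the rightmost position that isn't already 3 and resets every position after it to 2.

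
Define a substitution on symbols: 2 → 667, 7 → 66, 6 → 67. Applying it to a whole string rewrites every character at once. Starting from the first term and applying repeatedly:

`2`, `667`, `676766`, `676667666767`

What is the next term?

Apply φ to 676667666767 symbol by symbol: 6→67, 7→66, 6→67, 6→67, 6→67, 7→66, 6→67, 6→67, 6→67, 7→66, 6→67, 7→66; joined: 67 66 67 67 67 66 67 67 67 66 67 66.

676667676766676767666766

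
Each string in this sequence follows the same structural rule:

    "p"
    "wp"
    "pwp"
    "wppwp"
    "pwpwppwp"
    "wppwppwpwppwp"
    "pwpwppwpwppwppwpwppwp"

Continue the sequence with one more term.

wppwppwpwppwppwpwppwpwppwppwpwppwp

From term 3 onward, concatenate the second-to-last term with the last: p·wp = pwp, wp·pwp = wppwp, …
So term 8 is wppwppwpwppwp·pwpwppwpwppwppwpwppwp.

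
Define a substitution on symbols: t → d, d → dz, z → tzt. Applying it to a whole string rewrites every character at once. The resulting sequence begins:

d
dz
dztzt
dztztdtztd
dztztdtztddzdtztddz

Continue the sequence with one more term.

φ(dztztdtztddzdtztddz) expands symbol-by-symbol to dz tzt d tzt d dz d tzt d dz dz tzt dz d tzt d dz dz tzt; joining the 19 pieces gives the next term.

dztztdtztddzdtztddzdztztdzdtztddzdztzt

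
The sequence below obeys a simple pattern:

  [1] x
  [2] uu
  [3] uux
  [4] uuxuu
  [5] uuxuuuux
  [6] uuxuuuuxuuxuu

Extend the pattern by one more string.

uuxuuuuxuuxuuuuxuuuux

This is a Fibonacci-style word recurrence s(k) = s(k−1)·s(k−2): e.g. uu·x = uux.
Continuing: uuxuuuuxuuxuu · uuxuuuux gives term 7.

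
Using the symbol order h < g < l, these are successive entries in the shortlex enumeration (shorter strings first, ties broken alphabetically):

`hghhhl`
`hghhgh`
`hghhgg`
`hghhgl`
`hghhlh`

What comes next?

hghhlg

The successor of hghhlh increments the rightmost position that isn't already l and resets every position after it to h.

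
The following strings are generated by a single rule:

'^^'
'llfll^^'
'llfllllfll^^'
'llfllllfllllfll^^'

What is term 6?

Every step adds llfll at the front: s(k+1) = llfll·s(k).
From llfllllfllllfll^^, 2 further steps: llfllllfllllfll^^ → llfllllfllllfllllfll^^ → (answer).

llfllllfllllfllllfllllfll^^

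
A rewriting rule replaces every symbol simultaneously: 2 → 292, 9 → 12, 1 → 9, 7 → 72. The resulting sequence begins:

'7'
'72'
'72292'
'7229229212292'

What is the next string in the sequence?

φ(7229229212292) expands symbol-by-symbol to 72 292 292 12 292 292 12 292 9 292 292 12 292; joining the 13 pieces gives the next term.

722922921229229212292929229212292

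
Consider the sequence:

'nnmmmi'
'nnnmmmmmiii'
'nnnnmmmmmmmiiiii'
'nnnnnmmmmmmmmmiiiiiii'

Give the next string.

nnnnnnmmmmmmmmmmmiiiiiiiii

The n-th term is n+1 n's then 2n+1 m's then 2n-1 i's (n = 1, 2, …).
At n = 5 the blocks have lengths 6, 11, 9.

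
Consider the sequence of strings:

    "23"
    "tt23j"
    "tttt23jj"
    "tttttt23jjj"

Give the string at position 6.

tttttttttt23jjjjj

Each term wraps the previous one in tt on the left and j on the right.
From tttttt23jjj, 2 further steps: tttttt23jjj → tttttttt23jjjj → (answer).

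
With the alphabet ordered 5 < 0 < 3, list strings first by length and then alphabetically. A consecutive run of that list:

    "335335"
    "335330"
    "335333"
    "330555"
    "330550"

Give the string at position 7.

330505

Stepping forward 2 times from 330550: 330550 → 330553, then the target.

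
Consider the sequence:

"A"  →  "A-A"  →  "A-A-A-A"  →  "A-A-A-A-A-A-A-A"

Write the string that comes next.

Each string is two copies of the previous one joined by '-'.
So the next term is two copies of A-A-A-A-A-A-A-A with '-' between the halves.

A-A-A-A-A-A-A-A-A-A-A-A-A-A-A-A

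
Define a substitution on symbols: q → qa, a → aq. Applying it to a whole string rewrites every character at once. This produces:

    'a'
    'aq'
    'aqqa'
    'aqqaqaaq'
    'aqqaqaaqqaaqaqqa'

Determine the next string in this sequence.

φ(aqqaqaaqqaaqaqqa) expands symbol-by-symbol to aq qa qa aq qa aq aq qa qa aq aq qa aq qa qa aq; joining the 16 pieces gives the next term.

aqqaqaaqqaaqaqqaqaaqaqqaaqqaqaaq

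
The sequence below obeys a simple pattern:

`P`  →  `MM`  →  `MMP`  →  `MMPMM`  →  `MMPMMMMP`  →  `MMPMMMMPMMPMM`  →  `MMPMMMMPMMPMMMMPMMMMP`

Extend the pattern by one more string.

From term 3 onward, concatenate the last term with the second-to-last: MM·P = MMP, MMP·MM = MMPMM, …
The next term joins MMPMMMMPMMPMMMMPMMMMP and MMPMMMMPMMPMM.

MMPMMMMPMMPMMMMPMMMMPMMPMMMMPMMPMM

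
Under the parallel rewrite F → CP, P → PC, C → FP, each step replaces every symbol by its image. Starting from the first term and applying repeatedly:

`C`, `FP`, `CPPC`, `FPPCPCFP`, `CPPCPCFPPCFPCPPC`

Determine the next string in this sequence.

FPPCPCFPPCFPCPPCPCFPCPPCFPPCPCFP

Replace each of the 16 characters of CPPCPCFPPCFPCPPC in place — FP PC PC FP PC FP CP PC PC FP CP PC FP PC PC FP — and concatenate.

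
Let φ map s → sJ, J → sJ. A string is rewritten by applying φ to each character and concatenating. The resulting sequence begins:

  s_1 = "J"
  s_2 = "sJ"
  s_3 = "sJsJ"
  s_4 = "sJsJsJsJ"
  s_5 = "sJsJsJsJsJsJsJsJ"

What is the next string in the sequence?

sJsJsJsJsJsJsJsJsJsJsJsJsJsJsJsJ

φ(sJsJsJsJsJsJsJsJ) expands symbol-by-symbol to sJ sJ sJ sJ sJ sJ sJ sJ sJ sJ sJ sJ sJ sJ sJ sJ; joining the 16 pieces gives the next term.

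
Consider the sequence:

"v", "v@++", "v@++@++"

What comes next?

The strings grow by a fixed suffix @++ each time.
So the next term is v@++@++·@++.

v@++@++@++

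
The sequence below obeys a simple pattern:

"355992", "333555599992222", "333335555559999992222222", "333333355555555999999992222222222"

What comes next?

333333333555555555599999999992222222222222

Term n consists of 2n-1 3's, followed by 2n 5's, followed by 2n 9's, followed by 3n-2 2's (n = 1, 2, …).
At n = 5 the blocks have lengths 9, 10, 10, 13.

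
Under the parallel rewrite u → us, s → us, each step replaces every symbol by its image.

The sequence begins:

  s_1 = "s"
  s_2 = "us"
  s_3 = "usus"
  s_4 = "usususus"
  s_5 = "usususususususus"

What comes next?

Applying the rule to each of the 16 symbols of usususususususus gives the pieces us us us us us us us us us us us us us us us us, which concatenate to the answer.

usususususususususususususususus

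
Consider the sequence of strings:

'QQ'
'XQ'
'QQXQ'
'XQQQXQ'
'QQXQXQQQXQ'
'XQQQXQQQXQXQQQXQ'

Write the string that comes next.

QQXQXQQQXQXQQQXQQQXQXQQQXQ

From term 3 onward, concatenate the second-to-last term with the last: QQ·XQ = QQXQ, XQ·QQXQ = XQQQXQ, …
The next term joins QQXQXQQQXQ and XQQQXQQQXQXQQQXQ.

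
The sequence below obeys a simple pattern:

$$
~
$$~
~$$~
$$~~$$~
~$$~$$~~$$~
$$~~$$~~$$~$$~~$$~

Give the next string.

~$$~$$~~$$~$$~~$$~~$$~$$~~$$~

Each term (from the third on) is the two preceding terms concatenated in order: term 3 = $$·~ = $$~.
The next term joins ~$$~$$~~$$~ and $$~~$$~~$$~$$~~$$~.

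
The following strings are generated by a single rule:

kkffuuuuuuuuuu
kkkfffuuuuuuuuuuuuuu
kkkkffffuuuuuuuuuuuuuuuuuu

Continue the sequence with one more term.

The n-th term is n k's then n f's then 4n+2 u's, where the shown terms are n = 2, 3, 4.
Setting n = 5 gives 5, 5, 22 characters in each block.

kkkkkfffffuuuuuuuuuuuuuuuuuuuuuu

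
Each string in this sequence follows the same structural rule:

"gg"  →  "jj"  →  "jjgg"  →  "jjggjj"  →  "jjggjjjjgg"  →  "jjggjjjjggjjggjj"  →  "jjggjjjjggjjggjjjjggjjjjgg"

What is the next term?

jjggjjjjggjjggjjjjggjjjjggjjggjjjjggjjggjj

This is a Fibonacci-style word recurrence s(k) = s(k−1)·s(k−2): e.g. jj·gg = jjgg.
The next term joins jjggjjjjggjjggjjjjggjjjjgg and jjggjjjjggjjggjj.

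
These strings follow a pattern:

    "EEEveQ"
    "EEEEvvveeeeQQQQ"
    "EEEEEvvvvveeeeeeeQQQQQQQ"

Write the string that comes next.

Term n consists of n+2 E's, followed by 2n-1 v's, followed by 3n-2 e's, followed by 3n-2 Q's (n = 1, 2, …).
Setting n = 4 gives 6, 7, 10, 10 characters in each block.

EEEEEEvvvvvvveeeeeeeeeeQQQQQQQQQQ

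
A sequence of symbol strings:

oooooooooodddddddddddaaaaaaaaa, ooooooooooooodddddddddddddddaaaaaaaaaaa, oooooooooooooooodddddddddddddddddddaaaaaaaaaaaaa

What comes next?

Reading off run lengths: o runs 10, 13, 16; d runs 11, 15, 19; a runs 9, 11, 13 — each is linear in n, where the shown terms are n = 3, 4, 5.
Setting n = 6 gives 19, 23, 15 characters in each block.

ooooooooooooooooooodddddddddddddddddddddddaaaaaaaaaaaaaaa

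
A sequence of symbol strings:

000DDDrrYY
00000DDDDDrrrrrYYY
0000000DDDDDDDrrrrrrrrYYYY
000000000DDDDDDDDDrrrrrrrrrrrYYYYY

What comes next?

00000000000DDDDDDDDDDDrrrrrrrrrrrrrrYYYYYY

Term n consists of 2n+1 0's, followed by 2n+1 D's, followed by 3n-1 r's, followed by n+1 Y's (n = 1, 2, …).
For the next term, n = 5, so the run lengths are 11, 11, 14, 6.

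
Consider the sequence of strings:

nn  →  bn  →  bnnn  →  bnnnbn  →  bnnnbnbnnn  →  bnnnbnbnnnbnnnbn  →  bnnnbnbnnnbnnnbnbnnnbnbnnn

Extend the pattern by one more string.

bnnnbnbnnnbnnnbnbnnnbnbnnnbnnnbnbnnnbnnnbn

From term 3 onward, concatenate the last term with the second-to-last: bn·nn = bnnn, bnnn·bn = bnnnbn, …
So term 8 is bnnnbnbnnnbnnnbnbnnnbnbnnn·bnnnbnbnnnbnnnbn.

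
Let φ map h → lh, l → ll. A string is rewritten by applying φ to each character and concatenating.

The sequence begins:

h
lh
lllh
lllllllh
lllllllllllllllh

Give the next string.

Rewriting the 16 symbols of lllllllllllllllh one by one yields ll ll ll ll ll ll ll ll ll ll ll ll ll ll ll lh; concatenated:

lllllllllllllllllllllllllllllllh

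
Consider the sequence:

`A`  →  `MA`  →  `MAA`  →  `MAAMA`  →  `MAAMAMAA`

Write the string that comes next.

This is a Fibonacci-style word recurrence s(k) = s(k−1)·s(k−2): e.g. MA·A = MAA.
Continuing: MAAMAMAA · MAAMA gives term 6.

MAAMAMAAMAAMA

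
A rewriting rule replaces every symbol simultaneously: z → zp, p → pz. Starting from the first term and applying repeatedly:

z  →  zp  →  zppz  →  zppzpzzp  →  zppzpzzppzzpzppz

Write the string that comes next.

zppzpzzppzzpzppzpzzpzppzzppzpzzp

Replace each of the 16 characters of zppzpzzppzzpzppz in place — zp pz pz zp pz zp zp pz pz zp zp pz zp pz pz zp — and concatenate.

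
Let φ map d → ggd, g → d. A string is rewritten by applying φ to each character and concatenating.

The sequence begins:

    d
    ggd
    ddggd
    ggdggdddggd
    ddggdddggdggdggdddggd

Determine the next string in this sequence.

Applying the rule to each of the 21 symbols of ddggdddggdggdggdddggd gives the pieces ggd ggd d d ggd ggd ggd d d ggd d d ggd d d ggd ggd ggd d d ggd, which concatenate to the answer.

ggdggdddggdggdggdddggdddggdddggdggdggdddggd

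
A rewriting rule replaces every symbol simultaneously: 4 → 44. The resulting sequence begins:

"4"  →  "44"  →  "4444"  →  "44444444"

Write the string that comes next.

4444444444444444

Apply φ to 44444444 symbol by symbol: 4→44, 4→44, 4→44, 4→44, 4→44, 4→44, 4→44, 4→44; joined: 44 44 44 44 44 44 44 44.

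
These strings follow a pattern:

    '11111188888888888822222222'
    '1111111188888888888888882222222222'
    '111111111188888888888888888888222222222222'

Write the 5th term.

1111111111111188888888888888888888888888882222222222222222

Reading off run lengths: 1 runs 6, 8, 10; 8 runs 12, 16, 20; 2 runs 8, 10, 12 — each is linear in n, where the shown terms are n = 3, 4, 5.
For term 5, n = 7, so the run lengths are 14, 28, 16.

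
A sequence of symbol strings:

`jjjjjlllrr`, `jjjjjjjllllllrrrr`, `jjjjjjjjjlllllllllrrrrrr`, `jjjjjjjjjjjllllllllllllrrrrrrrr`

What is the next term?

jjjjjjjjjjjjjlllllllllllllllrrrrrrrrrr

Reading off run lengths: j runs 5, 7, 9, 11; l runs 3, 6, 9, 12; r runs 2, 4, 6, 8 — each is linear in n (n = 1, 2, …).
At n = 5 the blocks have lengths 13, 15, 10.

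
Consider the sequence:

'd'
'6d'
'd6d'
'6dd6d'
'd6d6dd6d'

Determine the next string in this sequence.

Each term (from the third on) is the two preceding terms concatenated in order: term 3 = d·6d = d6d.
So term 6 is 6dd6d·d6d6dd6d.

6dd6dd6d6dd6d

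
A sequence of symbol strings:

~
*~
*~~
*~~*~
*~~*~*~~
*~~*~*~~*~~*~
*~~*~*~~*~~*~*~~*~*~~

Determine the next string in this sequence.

*~~*~*~~*~~*~*~~*~*~~*~~*~*~~*~~*~

Each term (from the third on) is the previous term followed by the one before it: term 3 = *~·~ = *~~.
So term 8 is *~~*~*~~*~~*~*~~*~*~~·*~~*~*~~*~~*~.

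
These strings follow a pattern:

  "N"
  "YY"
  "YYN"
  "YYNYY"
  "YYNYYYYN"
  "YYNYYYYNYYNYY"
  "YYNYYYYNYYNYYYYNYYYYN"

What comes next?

YYNYYYYNYYNYYYYNYYYYNYYNYYYYNYYNYY

This is a Fibonacci-style word recurrence s(k) = s(k−1)·s(k−2): e.g. YY·N = YYN.
Continuing: YYNYYYYNYYNYYYYNYYYYN · YYNYYYYNYYNYY gives term 8.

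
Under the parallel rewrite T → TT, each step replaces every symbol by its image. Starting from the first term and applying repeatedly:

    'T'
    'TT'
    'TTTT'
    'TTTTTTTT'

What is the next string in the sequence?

Expanding TTTTTTTT: T→TT, T→TT, T→TT, T→TT, T→TT, T→TT, T→TT, T→TT. Concatenated: TT TT TT TT TT TT TT TT.

TTTTTTTTTTTTTTTT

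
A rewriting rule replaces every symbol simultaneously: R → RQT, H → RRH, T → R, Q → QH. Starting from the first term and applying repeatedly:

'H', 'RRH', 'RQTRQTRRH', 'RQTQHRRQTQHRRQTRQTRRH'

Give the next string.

Applying the rule to each of the 21 symbols of RQTQHRRQTQHRRQTRQTRRH gives the pieces RQT QH R QH RRH RQT RQT QH R QH RRH RQT RQT QH R RQT QH R RQT RQT RRH, which concatenate to the answer.

RQTQHRQHRRHRQTRQTQHRQHRRHRQTRQTQHRRQTQHRRQTRQTRRH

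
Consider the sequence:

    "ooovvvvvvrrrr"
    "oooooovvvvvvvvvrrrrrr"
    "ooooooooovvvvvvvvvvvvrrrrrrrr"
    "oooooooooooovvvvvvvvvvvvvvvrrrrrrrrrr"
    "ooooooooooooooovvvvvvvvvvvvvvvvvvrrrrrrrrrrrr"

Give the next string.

Term n consists of 3n o's, followed by 3n+3 v's, followed by 2n+2 r's (n = 1, 2, …).
For the next term, n = 6, so the run lengths are 18, 21, 14.

oooooooooooooooooovvvvvvvvvvvvvvvvvvvvvrrrrrrrrrrrrrr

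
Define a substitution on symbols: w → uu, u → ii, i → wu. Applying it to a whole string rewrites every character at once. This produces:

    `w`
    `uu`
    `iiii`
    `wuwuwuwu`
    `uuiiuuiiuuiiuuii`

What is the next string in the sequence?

iiiiwuwuiiiiwuwuiiiiwuwuiiiiwuwu

φ(uuiiuuiiuuiiuuii) expands symbol-by-symbol to ii ii wu wu ii ii wu wu ii ii wu wu ii ii wu wu; joining the 16 pieces gives the next term.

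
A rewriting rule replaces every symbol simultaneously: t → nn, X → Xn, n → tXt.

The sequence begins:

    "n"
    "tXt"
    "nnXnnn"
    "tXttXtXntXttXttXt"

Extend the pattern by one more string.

nnXnnnnnXnnnXntXtnnXnnnnnXnnnnnXnnn

φ(tXttXtXntXttXttXt) expands symbol-by-symbol to nn Xn nn nn Xn nn Xn tXt nn Xn nn nn Xn nn nn Xn nn; joining the 17 pieces gives the next term.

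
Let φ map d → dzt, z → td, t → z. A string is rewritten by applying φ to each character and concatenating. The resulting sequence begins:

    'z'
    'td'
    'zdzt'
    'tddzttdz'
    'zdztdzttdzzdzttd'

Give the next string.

Rewriting the 16 symbols of zdztdzttdzzdzttd one by one yields td dzt td z dzt td z z dzt td td dzt td z z dzt; concatenated:

tddzttdzdzttdzzdzttdtddzttdzzdzt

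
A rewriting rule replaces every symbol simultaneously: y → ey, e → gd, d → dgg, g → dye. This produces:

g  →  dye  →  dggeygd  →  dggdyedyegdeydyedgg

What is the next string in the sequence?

Rewriting the 19 symbols of dggdyedyegdeydyedgg one by one yields dgg dye dye dgg ey gd dgg ey gd dye dgg gd ey dgg ey gd dgg dye dye; concatenated:

dggdyedyedggeygddggeygddyedgggdeydggeygddggdyedye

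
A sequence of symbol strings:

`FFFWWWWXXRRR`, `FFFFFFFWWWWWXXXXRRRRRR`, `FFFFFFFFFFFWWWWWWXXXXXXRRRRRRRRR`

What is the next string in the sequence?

The n-th term is 4n-1 F's then n+3 W's then 2n X's then 3n R's (n = 1, 2, …).
For the next term, n = 4, so the run lengths are 15, 7, 8, 12.

FFFFFFFFFFFFFFFWWWWWWWXXXXXXXXRRRRRRRRRRRR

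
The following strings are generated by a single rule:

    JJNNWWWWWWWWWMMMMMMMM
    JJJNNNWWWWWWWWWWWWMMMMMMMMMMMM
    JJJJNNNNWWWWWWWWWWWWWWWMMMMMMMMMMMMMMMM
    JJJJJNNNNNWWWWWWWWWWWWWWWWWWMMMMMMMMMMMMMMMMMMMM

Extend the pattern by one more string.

The n-th term is n J's then n N's then 3n+3 W's then 4n M's, where the shown terms are n = 2, 3, 4, 5.
At n = 6 the blocks have lengths 6, 6, 21, 24.

JJJJJJNNNNNNWWWWWWWWWWWWWWWWWWWWWMMMMMMMMMMMMMMMMMMMMMMMM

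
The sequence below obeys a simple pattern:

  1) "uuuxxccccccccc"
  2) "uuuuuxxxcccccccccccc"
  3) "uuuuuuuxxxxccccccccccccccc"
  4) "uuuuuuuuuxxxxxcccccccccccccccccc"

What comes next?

Reading off run lengths: u runs 3, 5, 7, 9; x runs 2, 3, 4, 5; c runs 9, 12, 15, 18 — each is linear in n, where the shown terms are n = 2, 3, 4, 5.
At n = 6 the blocks have lengths 11, 6, 21.

uuuuuuuuuuuxxxxxxccccccccccccccccccccc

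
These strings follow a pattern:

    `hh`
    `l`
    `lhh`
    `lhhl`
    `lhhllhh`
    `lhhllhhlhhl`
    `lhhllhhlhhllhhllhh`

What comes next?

Each term (from the third on) is the previous term followed by the one before it: term 3 = l·hh = lhh.
The next term joins lhhllhhlhhllhhllhh and lhhllhhlhhl.

lhhllhhlhhllhhllhhlhhllhhlhhl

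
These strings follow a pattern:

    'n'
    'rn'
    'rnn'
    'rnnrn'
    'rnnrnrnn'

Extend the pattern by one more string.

rnnrnrnnrnnrn

This is a Fibonacci-style word recurrence s(k) = s(k−1)·s(k−2): e.g. rn·n = rnn.
So term 6 is rnnrnrnn·rnnrn.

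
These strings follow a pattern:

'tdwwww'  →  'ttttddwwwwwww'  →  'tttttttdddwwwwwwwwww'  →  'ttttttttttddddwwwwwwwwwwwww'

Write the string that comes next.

tttttttttttttdddddwwwwwwwwwwwwwwww

Each string has the form t^{3n-2} d^{n} w^{3n+1} (n = 1, 2, …).
At n = 5 the blocks have lengths 13, 5, 16.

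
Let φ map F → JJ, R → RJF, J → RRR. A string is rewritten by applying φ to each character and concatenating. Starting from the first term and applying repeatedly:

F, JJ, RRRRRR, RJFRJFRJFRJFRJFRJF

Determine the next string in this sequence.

RJFRRRJJRJFRRRJJRJFRRRJJRJFRRRJJRJFRRRJJRJFRRRJJ

Replace each of the 18 characters of RJFRJFRJFRJFRJFRJF in place — RJF RRR JJ RJF RRR JJ RJF RRR JJ RJF RRR JJ RJF RRR JJ RJF RRR JJ — and concatenate.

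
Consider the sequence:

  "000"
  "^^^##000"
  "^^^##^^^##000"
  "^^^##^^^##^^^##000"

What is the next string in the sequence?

Each term is the previous one with ^^^## prepended.
Applying this once more to ^^^##^^^##^^^##000:

^^^##^^^##^^^##^^^##000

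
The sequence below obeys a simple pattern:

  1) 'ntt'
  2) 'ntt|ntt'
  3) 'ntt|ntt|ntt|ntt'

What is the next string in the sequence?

Every step duplicates the string with '|' between the halves.
So the next term is two copies of ntt|ntt|ntt|ntt with '|' between the halves.

ntt|ntt|ntt|ntt|ntt|ntt|ntt|ntt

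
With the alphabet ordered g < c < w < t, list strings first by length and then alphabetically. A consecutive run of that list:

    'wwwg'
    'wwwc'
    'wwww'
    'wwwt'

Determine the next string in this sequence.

wwtg

The successor of wwwt increments the rightmost position that isn't already t and resets every position after it to g.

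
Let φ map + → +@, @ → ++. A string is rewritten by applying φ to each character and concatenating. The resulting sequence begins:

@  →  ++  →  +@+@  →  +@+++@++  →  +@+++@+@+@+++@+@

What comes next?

φ(+@+++@+@+@+++@+@) expands symbol-by-symbol to +@ ++ +@ +@ +@ ++ +@ ++ +@ ++ +@ +@ +@ ++ +@ ++; joining the 16 pieces gives the next term.

+@+++@+@+@+++@+++@+++@+@+@+++@++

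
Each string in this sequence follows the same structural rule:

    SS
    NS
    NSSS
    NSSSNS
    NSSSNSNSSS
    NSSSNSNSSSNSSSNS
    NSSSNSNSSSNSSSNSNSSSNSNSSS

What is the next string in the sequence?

This is a Fibonacci-style word recurrence s(k) = s(k−1)·s(k−2): e.g. NS·SS = NSSS.
The next term joins NSSSNSNSSSNSSSNSNSSSNSNSSS and NSSSNSNSSSNSSSNS.

NSSSNSNSSSNSSSNSNSSSNSNSSSNSSSNSNSSSNSSSNS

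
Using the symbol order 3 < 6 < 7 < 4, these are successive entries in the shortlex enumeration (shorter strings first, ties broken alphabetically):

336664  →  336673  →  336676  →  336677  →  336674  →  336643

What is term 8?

336647

Continuing the enumeration 2 steps past 336643: 336643 → 336646 → (answer).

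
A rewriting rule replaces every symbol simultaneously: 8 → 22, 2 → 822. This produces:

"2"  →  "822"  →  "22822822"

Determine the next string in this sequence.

8228222282282222822822

Expanding 22822822: 2→822, 2→822, 8→22, 2→822, 2→822, 8→22, 2→822, 2→822. Concatenated: 822 822 22 822 822 22 822 822.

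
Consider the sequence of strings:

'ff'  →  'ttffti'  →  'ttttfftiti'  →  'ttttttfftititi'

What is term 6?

Every step adds tt to the front and ti to the end of the previous string.
From ttttttfftititi, 2 further steps: ttttttfftititi → ttttttttfftitititi → (answer).

ttttttttttfftititititi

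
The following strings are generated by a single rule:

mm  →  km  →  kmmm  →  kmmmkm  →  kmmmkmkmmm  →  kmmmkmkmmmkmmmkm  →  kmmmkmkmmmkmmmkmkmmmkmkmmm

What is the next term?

From term 3 onward, concatenate the last term with the second-to-last: km·mm = kmmm, kmmm·km = kmmmkm, …
Continuing: kmmmkmkmmmkmmmkmkmmmkmkmmm · kmmmkmkmmmkmmmkm gives term 8.

kmmmkmkmmmkmmmkmkmmmkmkmmmkmmmkmkmmmkmmmkm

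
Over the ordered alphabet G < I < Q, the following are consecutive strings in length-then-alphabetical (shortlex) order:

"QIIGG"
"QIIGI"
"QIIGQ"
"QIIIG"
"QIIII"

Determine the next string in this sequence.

Treat QIIII as a base-3 numeral over the given alphabet and add one, carrying through any trailing Q's.

QIIIQ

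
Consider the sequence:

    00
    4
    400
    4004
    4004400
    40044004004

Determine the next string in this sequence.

From term 3 onward, concatenate the last term with the second-to-last: 4·00 = 400, 400·4 = 4004, …
So term 7 is 40044004004·4004400.

400440040044004400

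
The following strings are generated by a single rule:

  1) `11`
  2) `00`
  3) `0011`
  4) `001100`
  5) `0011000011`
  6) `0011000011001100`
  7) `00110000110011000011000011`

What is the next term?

From term 3 onward, concatenate the last term with the second-to-last: 00·11 = 0011, 0011·00 = 001100, …
So term 8 is 00110000110011000011000011·0011000011001100.

001100001100110000110000110011000011001100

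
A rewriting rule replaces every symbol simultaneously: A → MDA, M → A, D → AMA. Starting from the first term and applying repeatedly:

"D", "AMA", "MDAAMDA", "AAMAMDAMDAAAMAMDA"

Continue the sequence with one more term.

φ(AAMAMDAMDAAAMAMDA) expands symbol-by-symbol to MDA MDA A MDA A AMA MDA A AMA MDA MDA MDA A MDA A AMA MDA; joining the 17 pieces gives the next term.

MDAMDAAMDAAAMAMDAAAMAMDAMDAMDAAMDAAAMAMDA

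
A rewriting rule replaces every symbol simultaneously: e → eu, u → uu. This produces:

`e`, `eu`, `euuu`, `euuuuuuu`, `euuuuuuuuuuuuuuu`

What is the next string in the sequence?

euuuuuuuuuuuuuuuuuuuuuuuuuuuuuuu

φ(euuuuuuuuuuuuuuu) expands symbol-by-symbol to eu uu uu uu uu uu uu uu uu uu uu uu uu uu uu uu; joining the 16 pieces gives the next term.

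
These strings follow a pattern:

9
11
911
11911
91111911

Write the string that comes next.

This is a Fibonacci-style word recurrence s(k) = s(k−2)·s(k−1): e.g. 9·11 = 911.
So term 6 is 11911·91111911.

1191191111911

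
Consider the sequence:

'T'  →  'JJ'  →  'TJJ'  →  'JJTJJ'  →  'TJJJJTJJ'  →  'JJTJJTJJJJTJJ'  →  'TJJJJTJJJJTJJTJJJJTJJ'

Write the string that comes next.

JJTJJTJJJJTJJTJJJJTJJJJTJJTJJJJTJJ

This is a Fibonacci-style word recurrence s(k) = s(k−2)·s(k−1): e.g. T·JJ = TJJ.
Continuing: JJTJJTJJJJTJJ · TJJJJTJJJJTJJTJJJJTJJ gives term 8.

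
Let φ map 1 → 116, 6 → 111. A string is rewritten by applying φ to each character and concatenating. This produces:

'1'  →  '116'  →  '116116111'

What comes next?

Rewriting each symbol of 116116111: 1→116, 1→116, 6→111, 1→116, 1→116, 6→111, 1→116, 1→116, 1→116, which concatenates to 116 116 111 116 116 111 116 116 116.

116116111116116111116116116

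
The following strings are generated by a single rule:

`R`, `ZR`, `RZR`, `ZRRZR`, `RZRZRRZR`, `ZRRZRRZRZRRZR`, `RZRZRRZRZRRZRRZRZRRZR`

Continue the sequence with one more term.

Each term (from the third on) is the two preceding terms concatenated in order: term 3 = R·ZR = RZR.
So term 8 is ZRRZRRZRZRRZR·RZRZRRZRZRRZRRZRZRRZR.

ZRRZRRZRZRRZRRZRZRRZRZRRZRRZRZRRZR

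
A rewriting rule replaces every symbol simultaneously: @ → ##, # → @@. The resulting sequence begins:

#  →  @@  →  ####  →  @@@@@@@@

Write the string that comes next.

################

Apply φ to @@@@@@@@ symbol by symbol: @→##, @→##, @→##, @→##, @→##, @→##, @→##, @→##; joined: ## ## ## ## ## ## ## ##.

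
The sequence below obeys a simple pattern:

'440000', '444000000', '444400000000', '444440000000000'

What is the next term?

444444000000000000

Each string has the form 4^{n} 0^{2n}, where the shown terms are n = 2, 3, 4, 5.
At n = 6 the blocks have lengths 6, 12.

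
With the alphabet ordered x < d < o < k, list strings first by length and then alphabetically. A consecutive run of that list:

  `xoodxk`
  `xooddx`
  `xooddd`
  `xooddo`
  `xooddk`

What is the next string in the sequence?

The successor of xooddk increments the rightmost position that isn't already k and resets every position after it to x.

xoodox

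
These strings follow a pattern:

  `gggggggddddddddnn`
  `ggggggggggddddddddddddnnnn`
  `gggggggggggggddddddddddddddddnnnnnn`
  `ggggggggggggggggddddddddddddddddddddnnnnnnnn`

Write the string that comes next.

Term n consists of 3n+1 g's, followed by 4n d's, followed by 2n-2 n's, where the shown terms are n = 2, 3, 4, 5.
At n = 6 the blocks have lengths 19, 24, 10.

gggggggggggggggggggddddddddddddddddddddddddnnnnnnnnnn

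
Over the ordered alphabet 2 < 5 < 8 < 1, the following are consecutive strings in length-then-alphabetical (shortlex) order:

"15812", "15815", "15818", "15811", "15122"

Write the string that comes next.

Treat 15122 as a base-4 numeral over the given alphabet and add one, carrying through any trailing 1's.

15125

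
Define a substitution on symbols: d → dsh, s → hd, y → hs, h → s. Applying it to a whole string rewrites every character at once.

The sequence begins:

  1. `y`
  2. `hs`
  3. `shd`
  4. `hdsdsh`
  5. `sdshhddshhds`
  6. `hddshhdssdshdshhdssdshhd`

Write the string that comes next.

sdshdshhdssdshhdhddshhdsdshhdssdshhdhddshhdssdsh

Replace each of the 24 characters of hddshhdssdshdshhdssdshhd in place — s dsh dsh hd s s dsh hd hd dsh hd s dsh hd s s dsh hd hd dsh hd s s dsh — and concatenate.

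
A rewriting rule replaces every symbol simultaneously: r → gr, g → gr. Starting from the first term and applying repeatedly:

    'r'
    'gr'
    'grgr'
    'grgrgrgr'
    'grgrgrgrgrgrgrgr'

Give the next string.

Rewriting the 16 symbols of grgrgrgrgrgrgrgr one by one yields gr gr gr gr gr gr gr gr gr gr gr gr gr gr gr gr; concatenated:

grgrgrgrgrgrgrgrgrgrgrgrgrgrgrgr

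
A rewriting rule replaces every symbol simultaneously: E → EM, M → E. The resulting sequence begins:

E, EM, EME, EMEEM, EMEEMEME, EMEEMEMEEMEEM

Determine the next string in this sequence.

Rewriting the 13 symbols of EMEEMEMEEMEEM one by one yields EM E EM EM E EM E EM EM E EM EM E; concatenated:

EMEEMEMEEMEEMEMEEMEME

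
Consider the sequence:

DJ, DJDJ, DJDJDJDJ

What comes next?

s(k+1) = s(k)·s(k) — each term doubles the last.
So the next term is two copies of DJDJDJDJ.

DJDJDJDJDJDJDJDJ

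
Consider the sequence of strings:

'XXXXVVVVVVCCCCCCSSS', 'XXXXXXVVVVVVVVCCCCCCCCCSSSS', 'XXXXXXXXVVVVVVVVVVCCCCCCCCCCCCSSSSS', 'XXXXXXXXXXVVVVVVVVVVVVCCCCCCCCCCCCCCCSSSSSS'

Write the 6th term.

Reading off run lengths: X runs 4, 6, 8, 10; V runs 6, 8, 10, 12; C runs 6, 9, 12, 15; S runs 3, 4, 5, 6 — each is linear in n, where the shown terms are n = 2, 3, 4, 5.
For term 6, n = 7, so the run lengths are 14, 16, 21, 8.

XXXXXXXXXXXXXXVVVVVVVVVVVVVVVVCCCCCCCCCCCCCCCCCCCCCSSSSSSSS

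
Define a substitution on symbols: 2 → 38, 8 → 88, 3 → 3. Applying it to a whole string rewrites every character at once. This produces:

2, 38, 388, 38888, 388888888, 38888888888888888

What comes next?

Rewriting the 17 symbols of 38888888888888888 one by one yields 3 88 88 88 88 88 88 88 88 88 88 88 88 88 88 88 88; concatenated:

388888888888888888888888888888888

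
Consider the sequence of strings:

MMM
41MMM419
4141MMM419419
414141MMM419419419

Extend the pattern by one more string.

s(k+1) = 41·s(k)·419, so each term gains 41 as a prefix and 419 as a suffix.
Applying this once more to 414141MMM419419419:

41414141MMM419419419419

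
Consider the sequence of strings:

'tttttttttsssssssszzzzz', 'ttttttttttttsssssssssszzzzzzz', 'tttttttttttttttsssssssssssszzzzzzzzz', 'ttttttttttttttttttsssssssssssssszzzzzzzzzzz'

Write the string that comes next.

Each string has the form t^{3n} s^{2n+2} z^{2n-1}, where the shown terms are n = 3, 4, 5, 6.
At n = 7 the blocks have lengths 21, 16, 13.

tttttttttttttttttttttsssssssssssssssszzzzzzzzzzzzz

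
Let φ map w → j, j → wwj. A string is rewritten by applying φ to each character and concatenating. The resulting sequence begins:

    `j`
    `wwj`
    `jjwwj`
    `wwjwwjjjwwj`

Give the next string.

jjwwjjjwwjwwjwwjjjwwj

Rewriting each symbol of wwjwwjjjwwj: w→j, w→j, j→wwj, w→j, w→j, j→wwj, j→wwj, j→wwj, w→j, w→j, j→wwj, which concatenates to j j wwj j j wwj wwj wwj j j wwj.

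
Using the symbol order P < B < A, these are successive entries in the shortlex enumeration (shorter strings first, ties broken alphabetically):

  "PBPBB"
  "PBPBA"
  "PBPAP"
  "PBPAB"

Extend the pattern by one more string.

PBPAA

Treat PBPAB as a base-3 numeral over the given alphabet and add one, carrying through any trailing A's.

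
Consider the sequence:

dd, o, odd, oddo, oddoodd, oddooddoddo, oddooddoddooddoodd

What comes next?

oddooddoddooddooddoddooddoddo

Each term (from the third on) is the previous term followed by the one before it: term 3 = o·dd = odd.
The next term joins oddooddoddooddoodd and oddooddoddo.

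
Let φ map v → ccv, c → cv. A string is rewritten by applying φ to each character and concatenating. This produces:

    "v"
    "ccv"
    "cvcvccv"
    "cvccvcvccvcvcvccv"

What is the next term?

Replace each of the 17 characters of cvccvcvccvcvcvccv in place — cv ccv cv cv ccv cv ccv cv cv ccv cv ccv cv ccv cv cv ccv — and concatenate.

cvccvcvcvccvcvccvcvcvccvcvccvcvccvcvcvccv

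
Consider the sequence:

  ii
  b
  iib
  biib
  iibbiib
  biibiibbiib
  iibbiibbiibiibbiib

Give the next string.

biibiibbiibiibbiibbiibiibbiib

This is a Fibonacci-style word recurrence s(k) = s(k−2)·s(k−1): e.g. ii·b = iib.
So term 8 is biibiibbiib·iibbiibbiibiibbiib.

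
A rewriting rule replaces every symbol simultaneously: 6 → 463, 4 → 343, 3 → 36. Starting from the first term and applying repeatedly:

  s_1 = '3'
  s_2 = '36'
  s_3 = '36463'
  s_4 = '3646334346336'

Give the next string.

364633434633636343363434633636463

Applying the rule to each of the 13 symbols of 3646334346336 gives the pieces 36 463 343 463 36 36 343 36 343 463 36 36 463, which concatenate to the answer.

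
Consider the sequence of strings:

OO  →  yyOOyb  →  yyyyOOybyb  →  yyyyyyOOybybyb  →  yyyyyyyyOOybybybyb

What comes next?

yyyyyyyyyyOOybybybybyb

Every step adds yy to the front and yb to the end of the previous string.
So the next term is yy·yyyyyyyyOOybybybyb·yb.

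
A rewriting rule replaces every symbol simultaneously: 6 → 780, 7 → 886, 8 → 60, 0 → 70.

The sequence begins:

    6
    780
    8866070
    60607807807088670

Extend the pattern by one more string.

Applying the rule to each of the 17 symbols of 60607807807088670 gives the pieces 780 70 780 70 886 60 70 886 60 70 886 70 60 60 780 886 70, which concatenate to the answer.

78070780708866070886607088670606078088670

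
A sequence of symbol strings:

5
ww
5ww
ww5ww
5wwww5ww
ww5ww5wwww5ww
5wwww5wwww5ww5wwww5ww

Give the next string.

Each term (from the third on) is the two preceding terms concatenated in order: term 3 = 5·ww = 5ww.
Continuing: ww5ww5wwww5ww · 5wwww5wwww5ww5wwww5ww gives term 8.

ww5ww5wwww5ww5wwww5wwww5ww5wwww5ww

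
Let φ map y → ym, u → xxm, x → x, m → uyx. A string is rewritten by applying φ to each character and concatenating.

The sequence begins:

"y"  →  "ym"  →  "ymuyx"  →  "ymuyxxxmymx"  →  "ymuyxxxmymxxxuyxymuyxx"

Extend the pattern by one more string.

Applying the rule to each of the 22 symbols of ymuyxxxmymxxxuyxymuyxx gives the pieces ym uyx xxm ym x x x uyx ym uyx x x x xxm ym x ym uyx xxm ym x x, which concatenate to the answer.

ymuyxxxmymxxxuyxymuyxxxxxxmymxymuyxxxmymxx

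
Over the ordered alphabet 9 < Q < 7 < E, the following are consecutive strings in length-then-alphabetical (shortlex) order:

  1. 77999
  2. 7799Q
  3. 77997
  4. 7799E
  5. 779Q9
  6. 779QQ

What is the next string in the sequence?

779Q7

Treat 779QQ as a base-4 numeral over the given alphabet and add one, carrying through any trailing E's.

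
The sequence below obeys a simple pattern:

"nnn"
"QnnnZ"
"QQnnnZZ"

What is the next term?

s(k+1) = Q·s(k)·Z, so each term gains Q as a prefix and Z as a suffix.
So the next term is Q·QQnnnZZ·Z.

QQQnnnZZZ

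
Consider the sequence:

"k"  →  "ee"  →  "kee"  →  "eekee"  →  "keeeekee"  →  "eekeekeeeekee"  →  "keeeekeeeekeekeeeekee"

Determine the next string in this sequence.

eekeekeeeekeekeeeekeeeekeekeeeekee

Each term (from the third on) is the two preceding terms concatenated in order: term 3 = k·ee = kee.
So term 8 is eekeekeeeekee·keeeekeeeekeekeeeekee.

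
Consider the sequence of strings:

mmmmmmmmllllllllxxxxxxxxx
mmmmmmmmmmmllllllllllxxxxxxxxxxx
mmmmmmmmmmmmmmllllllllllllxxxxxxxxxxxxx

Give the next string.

Reading off run lengths: m runs 8, 11, 14; l runs 8, 10, 12; x runs 9, 11, 13 — each is linear in n, where the shown terms are n = 3, 4, 5.
At n = 6 the blocks have lengths 17, 14, 15.

mmmmmmmmmmmmmmmmmllllllllllllllxxxxxxxxxxxxxxx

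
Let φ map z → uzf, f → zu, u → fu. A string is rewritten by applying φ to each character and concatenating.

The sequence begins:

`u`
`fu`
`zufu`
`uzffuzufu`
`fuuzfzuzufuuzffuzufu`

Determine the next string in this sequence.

zufufuuzfzuuzffuuzffuzufufuuzfzuzufuuzffuzufu

Applying the rule to each of the 20 symbols of fuuzfzuzufuuzffuzufu gives the pieces zu fu fu uzf zu uzf fu uzf fu zu fu fu uzf zu zu fu uzf fu zu fu, which concatenate to the answer.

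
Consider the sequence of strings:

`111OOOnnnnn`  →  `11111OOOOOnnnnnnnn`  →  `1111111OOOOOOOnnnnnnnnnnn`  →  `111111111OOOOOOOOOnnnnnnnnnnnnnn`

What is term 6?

1111111111111OOOOOOOOOOOOOnnnnnnnnnnnnnnnnnnnn

The n-th term is 2n-1 1's then 2n-1 O's then 3n-1 n's, where the shown terms are n = 2, 3, 4, 5.
At n = 7 the blocks have lengths 13, 13, 20.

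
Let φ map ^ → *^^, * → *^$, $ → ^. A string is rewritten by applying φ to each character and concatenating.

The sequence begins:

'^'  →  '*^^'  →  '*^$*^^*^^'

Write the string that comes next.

*^$*^^^*^$*^^*^^*^$*^^*^^

Expanding *^$*^^*^^: *→*^$, ^→*^^, $→^, *→*^$, ^→*^^, ^→*^^, *→*^$, ^→*^^, ^→*^^. Concatenated: *^$ *^^ ^ *^$ *^^ *^^ *^$ *^^ *^^.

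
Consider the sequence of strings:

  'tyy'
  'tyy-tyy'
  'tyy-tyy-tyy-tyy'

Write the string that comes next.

s(k+1) = s(k)·-·s(k) — each term doubles the last with '-' between the halves.
Doubling tyy-tyy-tyy-tyy with '-' between the halves:

tyy-tyy-tyy-tyy-tyy-tyy-tyy-tyy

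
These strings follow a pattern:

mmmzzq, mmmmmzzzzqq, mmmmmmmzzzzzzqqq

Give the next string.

Reading off run lengths: m runs 3, 5, 7; z runs 2, 4, 6; q runs 1, 2, 3 — each is linear in n (n = 1, 2, …).
Setting n = 4 gives 9, 8, 4 characters in each block.

mmmmmmmmmzzzzzzzzqqqq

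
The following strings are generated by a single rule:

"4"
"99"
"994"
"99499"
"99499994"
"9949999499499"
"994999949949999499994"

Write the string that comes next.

9949999499499994999949949999499499

This is a Fibonacci-style word recurrence s(k) = s(k−1)·s(k−2): e.g. 99·4 = 994.
Continuing: 994999949949999499994 · 9949999499499 gives term 8.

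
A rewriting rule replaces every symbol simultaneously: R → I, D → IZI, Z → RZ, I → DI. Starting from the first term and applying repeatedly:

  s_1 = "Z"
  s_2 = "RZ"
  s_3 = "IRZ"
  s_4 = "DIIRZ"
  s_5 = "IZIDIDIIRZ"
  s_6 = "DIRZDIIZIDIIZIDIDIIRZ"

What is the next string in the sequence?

Rewriting the 21 symbols of DIRZDIIZIDIIZIDIDIIRZ one by one yields IZI DI I RZ IZI DI DI RZ DI IZI DI DI RZ DI IZI DI IZI DI DI I RZ; concatenated:

IZIDIIRZIZIDIDIRZDIIZIDIDIRZDIIZIDIIZIDIDIIRZ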